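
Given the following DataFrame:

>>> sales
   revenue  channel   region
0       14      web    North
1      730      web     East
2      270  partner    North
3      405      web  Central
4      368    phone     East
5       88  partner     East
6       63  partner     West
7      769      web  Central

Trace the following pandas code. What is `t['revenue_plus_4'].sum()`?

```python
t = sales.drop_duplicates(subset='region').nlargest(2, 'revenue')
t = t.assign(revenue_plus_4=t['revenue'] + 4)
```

1143

drop duplicate region (keep=first):
   revenue  channel   region
0       14      web    North
1      730      web     East
3      405      web  Central
6       63  partner     West
take 2 rows with largest revenue:
   revenue channel   region
1      730     web     East
3      405     web  Central
add column revenue_plus_4 = t['revenue'] + 4:
   revenue channel   region  revenue_plus_4
1      730     web     East             734
3      405     web  Central             409
Hence 1143.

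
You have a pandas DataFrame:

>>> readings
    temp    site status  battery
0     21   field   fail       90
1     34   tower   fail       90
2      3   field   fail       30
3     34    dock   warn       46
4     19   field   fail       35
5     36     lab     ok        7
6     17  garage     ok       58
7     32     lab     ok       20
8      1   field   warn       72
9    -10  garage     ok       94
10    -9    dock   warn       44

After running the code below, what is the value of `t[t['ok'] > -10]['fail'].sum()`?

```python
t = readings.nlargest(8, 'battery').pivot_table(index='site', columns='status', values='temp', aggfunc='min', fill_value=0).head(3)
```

take 8 rows with largest battery:
    temp    site status  battery
9    -10  garage     ok       94
0     21   field   fail       90
1     34   tower   fail       90
8      1   field   warn       72
6     17  garage     ok       58
3     34    dock   warn       46
10    -9    dock   warn       44
4     19   field   fail       35
pivot: rows=site, cols=status, min(temp):
status  fail  ok  warn
site                  
dock       0   0    -9
field     19   0     1
garage     0 -10     0
tower     34   0     0
take first 3 rows:
status  fail  ok  warn
site                  
dock       0   0    -9
field     19   0     1
garage     0 -10     0
filter rows where ok > -10:
status  fail  ok  warn
site                  
dock       0   0    -9
field     19   0     1
So sum() = 19.

19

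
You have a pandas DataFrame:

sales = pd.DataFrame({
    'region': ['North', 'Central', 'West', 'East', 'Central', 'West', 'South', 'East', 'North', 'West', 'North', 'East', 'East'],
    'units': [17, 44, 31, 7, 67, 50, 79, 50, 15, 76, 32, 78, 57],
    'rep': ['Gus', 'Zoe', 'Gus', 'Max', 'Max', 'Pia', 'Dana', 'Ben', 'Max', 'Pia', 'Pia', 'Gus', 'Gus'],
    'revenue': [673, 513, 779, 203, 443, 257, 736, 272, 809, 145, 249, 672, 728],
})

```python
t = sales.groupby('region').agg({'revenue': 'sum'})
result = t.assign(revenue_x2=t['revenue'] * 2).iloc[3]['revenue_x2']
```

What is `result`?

1472

group by region, sum of revenue:
         revenue
region          
Central      956
East        1875
North       1731
South        736
West        1181
add column revenue_x2 = t['revenue'] * 2:
         revenue  revenue_x2
region                      
Central      956        1912
East        1875        3750
North       1731        3462
South        736        1472
West        1181        2362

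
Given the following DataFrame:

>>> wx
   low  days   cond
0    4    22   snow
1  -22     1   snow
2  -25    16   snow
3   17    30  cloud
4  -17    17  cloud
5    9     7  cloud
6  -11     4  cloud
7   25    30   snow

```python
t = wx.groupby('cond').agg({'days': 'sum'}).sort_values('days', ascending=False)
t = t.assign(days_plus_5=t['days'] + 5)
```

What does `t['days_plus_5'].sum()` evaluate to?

137

group by cond, sum of days:
       days
cond       
cloud    58
snow     69
sort by days descending:
       days
cond       
snow     69
cloud    58
add column days_plus_5 = t['days'] + 5:
       days  days_plus_5
cond                    
snow     69           74
cloud    58           63
So sum() = 137.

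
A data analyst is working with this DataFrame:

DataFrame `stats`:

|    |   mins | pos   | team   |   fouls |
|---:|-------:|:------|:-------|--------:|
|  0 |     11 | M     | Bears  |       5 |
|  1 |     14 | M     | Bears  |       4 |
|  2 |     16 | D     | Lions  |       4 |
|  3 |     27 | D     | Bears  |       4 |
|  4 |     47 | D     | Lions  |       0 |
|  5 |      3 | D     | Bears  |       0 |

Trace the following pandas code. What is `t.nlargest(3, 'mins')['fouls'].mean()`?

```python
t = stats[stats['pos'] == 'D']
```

filter rows where pos == 'D':
   mins pos   team  fouls
2    16   D  Lions      4
3    27   D  Bears      4
4    47   D  Lions      0
5     3   D  Bears      0
take 3 rows with largest mins:
   mins pos   team  fouls
4    47   D  Lions      0
3    27   D  Bears      4
2    16   D  Lions      4
So mean() = 2.66666666667.

2.66666666667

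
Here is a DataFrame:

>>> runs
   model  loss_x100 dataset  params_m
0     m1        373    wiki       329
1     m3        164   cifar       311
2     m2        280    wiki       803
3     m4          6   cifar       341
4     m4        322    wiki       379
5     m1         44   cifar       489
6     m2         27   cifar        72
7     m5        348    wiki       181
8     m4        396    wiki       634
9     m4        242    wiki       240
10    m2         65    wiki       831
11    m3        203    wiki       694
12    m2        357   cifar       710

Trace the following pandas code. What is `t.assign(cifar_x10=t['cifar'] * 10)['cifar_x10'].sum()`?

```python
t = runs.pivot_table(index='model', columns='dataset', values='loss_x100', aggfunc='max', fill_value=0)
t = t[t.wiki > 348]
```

pivot: rows=model, cols=dataset, max(loss_x100):
dataset  cifar  wiki
model               
m1          44   373
m2         357   280
m3         164   203
m4           6   396
m5           0   348
filter rows where wiki > 348:
dataset  cifar  wiki
model               
m1          44   373
m4           6   396
add column cifar_x10 = t['cifar'] * 10:
dataset  cifar  wiki  cifar_x10
model                          
m1          44   373        440
m4           6   396         60
The sum of column 'cifar_x10' is 500.

500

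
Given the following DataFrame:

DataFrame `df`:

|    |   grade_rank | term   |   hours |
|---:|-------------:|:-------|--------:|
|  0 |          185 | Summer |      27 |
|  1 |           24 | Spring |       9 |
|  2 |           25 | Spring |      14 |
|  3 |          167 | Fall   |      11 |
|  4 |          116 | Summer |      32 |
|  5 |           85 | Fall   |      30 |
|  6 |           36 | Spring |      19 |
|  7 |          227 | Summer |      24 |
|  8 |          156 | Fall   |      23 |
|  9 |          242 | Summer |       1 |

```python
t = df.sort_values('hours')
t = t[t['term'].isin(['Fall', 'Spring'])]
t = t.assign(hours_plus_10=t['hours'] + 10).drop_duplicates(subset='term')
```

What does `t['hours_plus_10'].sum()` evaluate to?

sort by hours:
   grade_rank    term  hours
9         242  Summer      1
1          24  Spring      9
3         167    Fall     11
2          25  Spring     14
6          36  Spring     19
8         156    Fall     23
7         227  Summer     24
0         185  Summer     27
5          85    Fall     30
4         116  Summer     32
filter rows where term in ['Fall', 'Spring']:
   grade_rank    term  hours
1          24  Spring      9
3         167    Fall     11
2          25  Spring     14
6          36  Spring     19
8         156    Fall     23
5          85    Fall     30
add column hours_plus_10 = t['hours'] + 10:
   grade_rank    term  hours  hours_plus_10
1          24  Spring      9             19
3         167    Fall     11             21
2          25  Spring     14             24
6          36  Spring     19             29
8         156    Fall     23             33
5          85    Fall     30             40
drop duplicate term (keep=first):
   grade_rank    term  hours  hours_plus_10
1          24  Spring      9             19
3         167    Fall     11             21

40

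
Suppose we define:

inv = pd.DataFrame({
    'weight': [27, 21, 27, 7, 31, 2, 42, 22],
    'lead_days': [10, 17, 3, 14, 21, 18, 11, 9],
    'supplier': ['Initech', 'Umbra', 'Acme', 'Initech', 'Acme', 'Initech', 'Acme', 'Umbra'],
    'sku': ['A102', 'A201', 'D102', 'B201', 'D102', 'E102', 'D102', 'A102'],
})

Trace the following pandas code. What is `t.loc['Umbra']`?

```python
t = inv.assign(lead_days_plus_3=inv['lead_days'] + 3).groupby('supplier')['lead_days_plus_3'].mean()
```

16.0

add column lead_days_plus_3 = inv['lead_days'] + 3:
   weight  lead_days supplier   sku  lead_days_plus_3
0      27         10  Initech  A102                13
1      21         17    Umbra  A201                20
2      27          3     Acme  D102                 6
3       7         14  Initech  B201                17
4      31         21     Acme  D102                24
5       2         18  Initech  E102                21
6      42         11     Acme  D102                14
7      22          9    Umbra  A102                12
group by supplier, mean of lead_days_plus_3:
supplier
Acme       14.666667
Initech    17.000000
Umbra      16.000000
Name: lead_days_plus_3, dtype: float64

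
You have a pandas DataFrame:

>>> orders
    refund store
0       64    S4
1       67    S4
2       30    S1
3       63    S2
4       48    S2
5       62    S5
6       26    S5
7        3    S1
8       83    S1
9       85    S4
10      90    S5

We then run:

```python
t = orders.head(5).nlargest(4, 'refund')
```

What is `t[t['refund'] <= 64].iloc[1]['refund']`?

take first 5 rows:
   refund store
0      64    S4
1      67    S4
2      30    S1
3      63    S2
4      48    S2
take 4 rows with largest refund:
   refund store
1      67    S4
0      64    S4
3      63    S2
4      48    S2
filter rows where refund <= 64:
   refund store
0      64    S4
3      63    S2
4      48    S2

63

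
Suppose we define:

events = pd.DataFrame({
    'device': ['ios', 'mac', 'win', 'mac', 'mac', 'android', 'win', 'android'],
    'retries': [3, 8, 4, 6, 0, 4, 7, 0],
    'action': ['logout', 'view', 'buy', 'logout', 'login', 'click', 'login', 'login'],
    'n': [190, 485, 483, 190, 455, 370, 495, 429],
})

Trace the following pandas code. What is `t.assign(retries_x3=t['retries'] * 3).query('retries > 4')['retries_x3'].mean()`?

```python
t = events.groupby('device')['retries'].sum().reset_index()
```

group by device, sum of retries:
device
android     4
ios         3
mac        14
win        11
Name: retries, dtype: int64
reset_index():
    device  retries
0  android        4
1      ios        3
2      mac       14
3      win       11
add column retries_x3 = t['retries'] * 3:
    device  retries  retries_x3
0  android        4          12
1      ios        3           9
2      mac       14          42
3      win       11          33
filter rows where retries > 4:
  device  retries  retries_x3
2    mac       14          42
3    win       11          33
So mean() = 37.5.

37.5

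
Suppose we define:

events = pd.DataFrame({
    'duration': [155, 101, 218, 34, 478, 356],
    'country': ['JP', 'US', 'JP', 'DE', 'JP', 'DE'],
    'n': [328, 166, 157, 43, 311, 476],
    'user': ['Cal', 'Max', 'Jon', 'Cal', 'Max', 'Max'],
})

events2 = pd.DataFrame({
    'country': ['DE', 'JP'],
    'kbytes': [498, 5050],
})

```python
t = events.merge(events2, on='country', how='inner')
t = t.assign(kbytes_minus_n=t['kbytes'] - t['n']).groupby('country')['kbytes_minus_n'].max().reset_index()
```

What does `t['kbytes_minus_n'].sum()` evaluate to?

merge on 'country' (how='inner') → 5 rows:
   duration country    n user  kbytes
0       155      JP  328  Cal    5050
1       218      JP  157  Jon    5050
2        34      DE   43  Cal     498
3       478      JP  311  Max    5050
4       356      DE  476  Max     498
add column kbytes_minus_n = t['kbytes'] - t['n']:
   duration country    n user  kbytes  kbytes_minus_n
0       155      JP  328  Cal    5050            4722
1       218      JP  157  Jon    5050            4893
2        34      DE   43  Cal     498             455
3       478      JP  311  Max    5050            4739
4       356      DE  476  Max     498              22
group by country, max of kbytes_minus_n:
country
DE     455
JP    4893
Name: kbytes_minus_n, dtype: int64
reset_index():
  country  kbytes_minus_n
0      DE             455
1      JP            4893
Hence 5348.

5348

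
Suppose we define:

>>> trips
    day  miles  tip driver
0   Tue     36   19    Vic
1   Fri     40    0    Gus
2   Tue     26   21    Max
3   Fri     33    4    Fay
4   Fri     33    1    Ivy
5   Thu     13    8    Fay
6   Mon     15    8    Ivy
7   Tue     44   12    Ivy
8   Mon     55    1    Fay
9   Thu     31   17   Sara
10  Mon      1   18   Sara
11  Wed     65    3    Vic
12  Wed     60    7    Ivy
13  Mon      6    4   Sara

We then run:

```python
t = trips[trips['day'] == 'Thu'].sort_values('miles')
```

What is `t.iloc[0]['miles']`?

13

filter rows where day == 'Thu':
   day  miles  tip driver
5  Thu     13    8    Fay
9  Thu     31   17   Sara
sort by miles:
   day  miles  tip driver
5  Thu     13    8    Fay
9  Thu     31   17   Sara
Hence 13.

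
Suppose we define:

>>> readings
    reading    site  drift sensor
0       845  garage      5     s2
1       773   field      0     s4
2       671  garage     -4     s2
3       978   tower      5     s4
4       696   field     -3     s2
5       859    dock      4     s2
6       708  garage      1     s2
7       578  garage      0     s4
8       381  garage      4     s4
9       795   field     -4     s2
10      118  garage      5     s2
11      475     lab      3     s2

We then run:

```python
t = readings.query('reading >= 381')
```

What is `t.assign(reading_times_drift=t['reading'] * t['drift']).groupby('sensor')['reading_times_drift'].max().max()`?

filter rows where reading >= 381:
    reading    site  drift sensor
0       845  garage      5     s2
1       773   field      0     s4
2       671  garage     -4     s2
3       978   tower      5     s4
4       696   field     -3     s2
5       859    dock      4     s2
6       708  garage      1     s2
7       578  garage      0     s4
8       381  garage      4     s4
9       795   field     -4     s2
11      475     lab      3     s2
add column reading_times_drift = t['reading'] * t['drift']:
    reading    site  drift sensor  reading_times_drift
0       845  garage      5     s2                 4225
1       773   field      0     s4                    0
2       671  garage     -4     s2                -2684
3       978   tower      5     s4                 4890
4       696   field     -3     s2                -2088
5       859    dock      4     s2                 3436
6       708  garage      1     s2                  708
7       578  garage      0     s4                    0
8       381  garage      4     s4                 1524
9       795   field     -4     s2                -3180
11      475     lab      3     s2                 1425
group by sensor, max of reading_times_drift:
sensor
s2    4225
s4    4890
Name: reading_times_drift, dtype: int64

4890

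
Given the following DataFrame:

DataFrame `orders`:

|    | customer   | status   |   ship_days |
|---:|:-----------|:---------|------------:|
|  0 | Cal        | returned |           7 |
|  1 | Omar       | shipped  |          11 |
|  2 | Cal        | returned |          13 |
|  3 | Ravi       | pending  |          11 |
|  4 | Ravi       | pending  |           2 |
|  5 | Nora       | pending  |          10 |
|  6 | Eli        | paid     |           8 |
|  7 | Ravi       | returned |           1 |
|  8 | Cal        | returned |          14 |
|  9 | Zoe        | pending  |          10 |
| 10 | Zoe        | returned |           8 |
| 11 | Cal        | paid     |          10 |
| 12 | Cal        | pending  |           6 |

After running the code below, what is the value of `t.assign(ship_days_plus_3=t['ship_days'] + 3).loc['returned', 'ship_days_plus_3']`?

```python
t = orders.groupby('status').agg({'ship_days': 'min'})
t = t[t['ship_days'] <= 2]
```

group by status, min of ship_days:
          ship_days
status             
paid              8
pending           2
returned          1
shipped          11
filter rows where ship_days <= 2:
          ship_days
status             
pending           2
returned          1
add column ship_days_plus_3 = t['ship_days'] + 3:
          ship_days  ship_days_plus_3
status                               
pending           2                 5
returned          1                 4
So loc['returned', 'ship_days_plus_3'] = 4.

4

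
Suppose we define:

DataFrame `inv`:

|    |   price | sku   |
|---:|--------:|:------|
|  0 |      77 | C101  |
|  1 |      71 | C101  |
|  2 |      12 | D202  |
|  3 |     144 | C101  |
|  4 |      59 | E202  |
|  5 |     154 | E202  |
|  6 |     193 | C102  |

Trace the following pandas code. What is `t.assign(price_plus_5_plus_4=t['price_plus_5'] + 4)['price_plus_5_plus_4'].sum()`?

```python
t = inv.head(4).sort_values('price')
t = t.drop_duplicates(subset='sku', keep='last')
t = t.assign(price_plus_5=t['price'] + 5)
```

take first 4 rows:
   price   sku
0     77  C101
1     71  C101
2     12  D202
3    144  C101
sort by price:
   price   sku
2     12  D202
1     71  C101
0     77  C101
3    144  C101
drop duplicate sku (keep=last):
   price   sku
2     12  D202
3    144  C101
add column price_plus_5 = t['price'] + 5:
   price   sku  price_plus_5
2     12  D202            17
3    144  C101           149
add column price_plus_5_plus_4 = t['price_plus_5'] + 4:
   price   sku  price_plus_5  price_plus_5_plus_4
2     12  D202            17                   21
3    144  C101           149                  153

174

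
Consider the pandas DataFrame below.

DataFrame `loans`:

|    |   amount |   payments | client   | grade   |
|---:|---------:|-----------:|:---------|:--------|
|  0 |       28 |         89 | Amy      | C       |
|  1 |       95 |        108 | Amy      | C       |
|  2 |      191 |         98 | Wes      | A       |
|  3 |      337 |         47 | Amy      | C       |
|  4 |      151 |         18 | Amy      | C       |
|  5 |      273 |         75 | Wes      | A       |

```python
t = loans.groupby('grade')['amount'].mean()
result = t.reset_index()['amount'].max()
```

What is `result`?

232.0

group by grade, mean of amount:
grade
A    232.00
C    152.75
Name: amount, dtype: float64
reset_index():
  grade  amount
0     A  232.00
1     C  152.75
Then the max of column 'amount': 232.0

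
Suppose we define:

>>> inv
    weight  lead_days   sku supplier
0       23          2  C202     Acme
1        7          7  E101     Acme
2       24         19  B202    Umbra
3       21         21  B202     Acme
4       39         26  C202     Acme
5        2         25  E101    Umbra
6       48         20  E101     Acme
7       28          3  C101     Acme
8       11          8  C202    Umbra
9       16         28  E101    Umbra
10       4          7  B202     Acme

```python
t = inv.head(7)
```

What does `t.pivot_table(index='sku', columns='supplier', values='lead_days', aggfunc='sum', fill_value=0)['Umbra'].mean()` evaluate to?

14.6666666667

take first 7 rows:
   weight  lead_days   sku supplier
0      23          2  C202     Acme
1       7          7  E101     Acme
2      24         19  B202    Umbra
3      21         21  B202     Acme
4      39         26  C202     Acme
5       2         25  E101    Umbra
6      48         20  E101     Acme
pivot: rows=sku, cols=supplier, sum(lead_days):
supplier  Acme  Umbra
sku                  
B202        21     19
C202        28      0
E101        27     25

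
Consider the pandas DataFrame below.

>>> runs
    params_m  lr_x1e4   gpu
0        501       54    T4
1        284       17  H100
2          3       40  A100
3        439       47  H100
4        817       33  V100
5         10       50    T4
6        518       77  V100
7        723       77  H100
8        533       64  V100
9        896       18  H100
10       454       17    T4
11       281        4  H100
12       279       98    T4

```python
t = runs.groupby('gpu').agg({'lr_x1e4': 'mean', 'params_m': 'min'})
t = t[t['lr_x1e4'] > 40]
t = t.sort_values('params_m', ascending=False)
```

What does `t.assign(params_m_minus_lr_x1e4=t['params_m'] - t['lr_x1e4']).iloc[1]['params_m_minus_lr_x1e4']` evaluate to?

-44.75

group by gpu: mean(lr_x1e4), min(params_m):
      lr_x1e4  params_m
gpu                    
A100    40.00         3
H100    32.60       281
T4      54.75        10
V100    58.00       518
filter rows where lr_x1e4 > 40:
      lr_x1e4  params_m
gpu                    
T4      54.75        10
V100    58.00       518
sort by params_m descending:
      lr_x1e4  params_m
gpu                    
V100    58.00       518
T4      54.75        10
add column params_m_minus_lr_x1e4 = t['params_m'] - t['lr_x1e4']:
      lr_x1e4  params_m  params_m_minus_lr_x1e4
gpu                                            
V100    58.00       518                  460.00
T4      54.75        10                  -44.75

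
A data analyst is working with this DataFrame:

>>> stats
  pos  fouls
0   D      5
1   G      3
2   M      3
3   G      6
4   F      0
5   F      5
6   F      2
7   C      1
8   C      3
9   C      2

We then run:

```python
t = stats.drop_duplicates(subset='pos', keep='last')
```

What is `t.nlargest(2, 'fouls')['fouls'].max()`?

6

drop duplicate pos (keep=last):
  pos  fouls
0   D      5
2   M      3
3   G      6
6   F      2
9   C      2
take 2 rows with largest fouls:
  pos  fouls
3   G      6
0   D      5
Finally, max of column 'fouls' = 6.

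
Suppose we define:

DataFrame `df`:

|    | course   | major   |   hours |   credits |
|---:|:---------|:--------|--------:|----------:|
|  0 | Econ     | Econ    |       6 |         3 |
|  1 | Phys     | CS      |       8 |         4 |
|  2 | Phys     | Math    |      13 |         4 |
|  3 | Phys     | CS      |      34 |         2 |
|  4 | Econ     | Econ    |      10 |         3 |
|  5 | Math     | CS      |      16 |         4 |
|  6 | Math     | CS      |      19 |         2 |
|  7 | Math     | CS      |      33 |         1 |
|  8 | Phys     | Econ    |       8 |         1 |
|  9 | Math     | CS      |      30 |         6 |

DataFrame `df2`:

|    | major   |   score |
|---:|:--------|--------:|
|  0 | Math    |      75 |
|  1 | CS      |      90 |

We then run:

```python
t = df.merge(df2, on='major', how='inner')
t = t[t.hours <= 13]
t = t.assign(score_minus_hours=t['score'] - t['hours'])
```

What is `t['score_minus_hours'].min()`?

62

merge on 'major' (how='inner') → 7 rows:
  course major  hours  credits  score
0   Phys    CS      8        4     90
1   Phys  Math     13        4     75
2   Phys    CS     34        2     90
3   Math    CS     16        4     90
4   Math    CS     19        2     90
5   Math    CS     33        1     90
6   Math    CS     30        6     90
filter rows where hours <= 13:
  course major  hours  credits  score
0   Phys    CS      8        4     90
1   Phys  Math     13        4     75
add column score_minus_hours = t['score'] - t['hours']:
  course major  hours  credits  score  score_minus_hours
0   Phys    CS      8        4     90                 82
1   Phys  Math     13        4     75                 62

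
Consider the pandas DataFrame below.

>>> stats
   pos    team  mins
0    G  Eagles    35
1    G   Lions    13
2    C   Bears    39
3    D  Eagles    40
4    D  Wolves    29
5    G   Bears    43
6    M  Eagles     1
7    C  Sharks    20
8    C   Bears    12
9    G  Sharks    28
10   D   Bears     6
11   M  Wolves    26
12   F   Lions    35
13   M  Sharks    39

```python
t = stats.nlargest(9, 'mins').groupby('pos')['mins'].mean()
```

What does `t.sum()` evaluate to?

176.333333333

take 9 rows with largest mins:
   pos    team  mins
5    G   Bears    43
3    D  Eagles    40
2    C   Bears    39
13   M  Sharks    39
0    G  Eagles    35
12   F   Lions    35
4    D  Wolves    29
9    G  Sharks    28
11   M  Wolves    26
group by pos, mean of mins:
pos
C    39.000000
D    34.500000
F    35.000000
G    35.333333
M    32.500000
Name: mins, dtype: float64
So sum() = 176.333333333.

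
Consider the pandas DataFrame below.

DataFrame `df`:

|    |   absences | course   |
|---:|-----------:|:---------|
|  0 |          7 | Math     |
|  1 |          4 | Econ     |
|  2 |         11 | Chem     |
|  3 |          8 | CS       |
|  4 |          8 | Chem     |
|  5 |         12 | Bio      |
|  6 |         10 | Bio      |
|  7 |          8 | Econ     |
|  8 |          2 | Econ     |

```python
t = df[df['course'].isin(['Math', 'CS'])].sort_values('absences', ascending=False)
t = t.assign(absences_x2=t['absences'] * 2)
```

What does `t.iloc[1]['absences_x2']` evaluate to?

filter rows where course in ['Math', 'CS']:
   absences course
0         7   Math
3         8     CS
sort by absences descending:
   absences course
3         8     CS
0         7   Math
add column absences_x2 = t['absences'] * 2:
   absences course  absences_x2
3         8     CS           16
0         7   Math           14

14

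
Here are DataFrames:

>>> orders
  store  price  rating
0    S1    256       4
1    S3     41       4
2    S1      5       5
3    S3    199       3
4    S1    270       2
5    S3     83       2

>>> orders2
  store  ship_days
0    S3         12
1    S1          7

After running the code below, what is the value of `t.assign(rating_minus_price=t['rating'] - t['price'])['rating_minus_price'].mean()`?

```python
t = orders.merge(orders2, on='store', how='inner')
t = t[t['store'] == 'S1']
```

merge on 'store' (how='inner') → 6 rows:
  store  price  rating  ship_days
0    S1    256       4          7
1    S3     41       4         12
2    S1      5       5          7
3    S3    199       3         12
4    S1    270       2          7
5    S3     83       2         12
filter rows where store == 'S1':
  store  price  rating  ship_days
0    S1    256       4          7
2    S1      5       5          7
4    S1    270       2          7
add column rating_minus_price = t['rating'] - t['price']:
  store  price  rating  ship_days  rating_minus_price
0    S1    256       4          7                -252
2    S1      5       5          7                   0
4    S1    270       2          7                -268
Finally, mean of column 'rating_minus_price' = -173.333333333.

-173.333333333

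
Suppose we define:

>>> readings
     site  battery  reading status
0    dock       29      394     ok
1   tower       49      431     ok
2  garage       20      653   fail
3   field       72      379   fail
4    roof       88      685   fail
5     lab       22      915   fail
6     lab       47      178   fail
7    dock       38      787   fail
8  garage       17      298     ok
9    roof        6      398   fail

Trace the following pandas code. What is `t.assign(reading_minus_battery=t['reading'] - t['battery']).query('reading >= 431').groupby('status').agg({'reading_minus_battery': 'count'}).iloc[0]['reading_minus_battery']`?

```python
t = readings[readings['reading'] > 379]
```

4

filter rows where reading > 379:
     site  battery  reading status
0    dock       29      394     ok
1   tower       49      431     ok
2  garage       20      653   fail
4    roof       88      685   fail
5     lab       22      915   fail
7    dock       38      787   fail
9    roof        6      398   fail
add column reading_minus_battery = t['reading'] - t['battery']:
     site  battery  reading status  reading_minus_battery
0    dock       29      394     ok                    365
1   tower       49      431     ok                    382
2  garage       20      653   fail                    633
4    roof       88      685   fail                    597
5     lab       22      915   fail                    893
7    dock       38      787   fail                    749
9    roof        6      398   fail                    392
filter rows where reading >= 431:
     site  battery  reading status  reading_minus_battery
1   tower       49      431     ok                    382
2  garage       20      653   fail                    633
4    roof       88      685   fail                    597
5     lab       22      915   fail                    893
7    dock       38      787   fail                    749
group by status, count of reading_minus_battery:
        reading_minus_battery
status                       
fail                        4
ok                          1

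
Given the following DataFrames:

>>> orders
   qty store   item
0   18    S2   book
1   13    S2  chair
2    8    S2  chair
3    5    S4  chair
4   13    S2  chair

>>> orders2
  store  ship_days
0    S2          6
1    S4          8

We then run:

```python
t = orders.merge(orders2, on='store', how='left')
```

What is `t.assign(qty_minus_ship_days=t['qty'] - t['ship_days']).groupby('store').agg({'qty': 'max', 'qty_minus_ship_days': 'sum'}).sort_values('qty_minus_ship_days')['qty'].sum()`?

23

merge on 'store' (how='left') → 5 rows:
   qty store   item  ship_days
0   18    S2   book          6
1   13    S2  chair          6
2    8    S2  chair          6
3    5    S4  chair          8
4   13    S2  chair          6
add column qty_minus_ship_days = t['qty'] - t['ship_days']:
   qty store   item  ship_days  qty_minus_ship_days
0   18    S2   book          6                   12
1   13    S2  chair          6                    7
2    8    S2  chair          6                    2
3    5    S4  chair          8                   -3
4   13    S2  chair          6                    7
group by store: max(qty), sum(qty_minus_ship_days):
       qty  qty_minus_ship_days
store                          
S2      18                   28
S4       5                   -3
sort by qty_minus_ship_days:
       qty  qty_minus_ship_days
store                          
S4       5                   -3
S2      18                   28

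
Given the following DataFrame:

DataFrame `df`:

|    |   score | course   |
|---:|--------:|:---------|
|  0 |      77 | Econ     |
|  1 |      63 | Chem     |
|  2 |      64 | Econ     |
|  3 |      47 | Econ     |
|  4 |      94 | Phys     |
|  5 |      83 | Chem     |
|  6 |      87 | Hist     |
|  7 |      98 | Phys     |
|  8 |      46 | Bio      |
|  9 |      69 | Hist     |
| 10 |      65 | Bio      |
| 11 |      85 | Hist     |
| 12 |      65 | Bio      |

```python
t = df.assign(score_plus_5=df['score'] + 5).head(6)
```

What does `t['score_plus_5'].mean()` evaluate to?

add column score_plus_5 = df['score'] + 5:
    score course  score_plus_5
0      77   Econ            82
1      63   Chem            68
2      64   Econ            69
3      47   Econ            52
4      94   Phys            99
5      83   Chem            88
6      87   Hist            92
7      98   Phys           103
8      46    Bio            51
9      69   Hist            74
10     65    Bio            70
11     85   Hist            90
12     65    Bio            70
take first 6 rows:
   score course  score_plus_5
0     77   Econ            82
1     63   Chem            68
2     64   Econ            69
3     47   Econ            52
4     94   Phys            99
5     83   Chem            88
The mean of column 'score_plus_5' is 76.3333333333.

76.3333333333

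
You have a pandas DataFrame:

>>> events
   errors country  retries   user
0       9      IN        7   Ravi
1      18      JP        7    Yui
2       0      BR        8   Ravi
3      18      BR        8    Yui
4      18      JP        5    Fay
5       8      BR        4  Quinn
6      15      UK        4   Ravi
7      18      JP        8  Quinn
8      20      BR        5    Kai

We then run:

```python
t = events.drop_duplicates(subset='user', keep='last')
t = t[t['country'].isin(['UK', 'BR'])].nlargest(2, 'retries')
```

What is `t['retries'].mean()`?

6.5

drop duplicate user (keep=last):
   errors country  retries   user
3      18      BR        8    Yui
4      18      JP        5    Fay
6      15      UK        4   Ravi
7      18      JP        8  Quinn
8      20      BR        5    Kai
filter rows where country in ['UK', 'BR']:
   errors country  retries  user
3      18      BR        8   Yui
6      15      UK        4  Ravi
8      20      BR        5   Kai
take 2 rows with largest retries:
   errors country  retries user
3      18      BR        8  Yui
8      20      BR        5  Kai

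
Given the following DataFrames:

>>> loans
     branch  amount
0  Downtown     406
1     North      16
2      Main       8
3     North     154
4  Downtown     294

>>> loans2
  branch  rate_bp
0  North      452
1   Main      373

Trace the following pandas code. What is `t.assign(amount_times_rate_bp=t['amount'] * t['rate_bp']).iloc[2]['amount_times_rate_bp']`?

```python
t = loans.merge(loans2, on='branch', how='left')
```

merge on 'branch' (how='left') → 5 rows:
     branch  amount  rate_bp
0  Downtown     406      NaN
1     North      16    452.0
2      Main       8    373.0
3     North     154    452.0
4  Downtown     294      NaN
add column amount_times_rate_bp = t['amount'] * t['rate_bp']:
     branch  amount  rate_bp  amount_times_rate_bp
0  Downtown     406      NaN                   NaN
1     North      16    452.0                7232.0
2      Main       8    373.0                2984.0
3     North     154    452.0               69608.0
4  Downtown     294      NaN                   NaN
Taking the value at position 2, column 'amount_times_rate_bp' gives 2984.0.

2984.0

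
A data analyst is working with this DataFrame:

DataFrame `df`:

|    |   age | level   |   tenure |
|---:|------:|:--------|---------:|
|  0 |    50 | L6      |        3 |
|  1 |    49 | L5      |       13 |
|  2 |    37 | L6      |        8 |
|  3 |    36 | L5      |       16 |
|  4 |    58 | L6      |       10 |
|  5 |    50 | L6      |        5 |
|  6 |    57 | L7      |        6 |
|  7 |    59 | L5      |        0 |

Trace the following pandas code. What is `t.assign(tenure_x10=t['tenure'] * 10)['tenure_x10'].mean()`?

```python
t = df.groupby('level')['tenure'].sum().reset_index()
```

group by level, sum of tenure:
level
L5    29
L6    26
L7     6
Name: tenure, dtype: int64
reset_index():
  level  tenure
0    L5      29
1    L6      26
2    L7       6
add column tenure_x10 = t['tenure'] * 10:
  level  tenure  tenure_x10
0    L5      29         290
1    L6      26         260
2    L7       6          60
Reading off the mean of column 'tenure_x10', we get 203.333333333.

203.333333333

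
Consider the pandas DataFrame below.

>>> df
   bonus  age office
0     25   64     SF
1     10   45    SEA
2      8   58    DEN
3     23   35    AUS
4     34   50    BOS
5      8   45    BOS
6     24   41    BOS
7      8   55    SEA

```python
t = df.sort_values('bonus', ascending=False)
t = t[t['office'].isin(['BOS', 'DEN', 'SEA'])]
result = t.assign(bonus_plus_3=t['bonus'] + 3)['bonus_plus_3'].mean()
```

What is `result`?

sort by bonus descending:
   bonus  age office
4     34   50    BOS
0     25   64     SF
6     24   41    BOS
3     23   35    AUS
1     10   45    SEA
2      8   58    DEN
5      8   45    BOS
7      8   55    SEA
filter rows where office in ['BOS', 'DEN', 'SEA']:
   bonus  age office
4     34   50    BOS
6     24   41    BOS
1     10   45    SEA
2      8   58    DEN
5      8   45    BOS
7      8   55    SEA
add column bonus_plus_3 = t['bonus'] + 3:
   bonus  age office  bonus_plus_3
4     34   50    BOS            37
6     24   41    BOS            27
1     10   45    SEA            13
2      8   58    DEN            11
5      8   45    BOS            11
7      8   55    SEA            11

18.3333333333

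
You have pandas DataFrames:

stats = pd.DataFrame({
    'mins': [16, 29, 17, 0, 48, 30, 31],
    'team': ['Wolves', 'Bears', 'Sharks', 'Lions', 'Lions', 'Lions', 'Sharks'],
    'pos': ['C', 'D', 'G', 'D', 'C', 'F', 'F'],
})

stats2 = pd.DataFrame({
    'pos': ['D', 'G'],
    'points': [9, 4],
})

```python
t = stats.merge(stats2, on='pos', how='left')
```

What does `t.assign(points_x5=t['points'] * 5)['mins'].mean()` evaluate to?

merge on 'pos' (how='left') → 7 rows:
   mins    team pos  points
0    16  Wolves   C     NaN
1    29   Bears   D     9.0
2    17  Sharks   G     4.0
3     0   Lions   D     9.0
4    48   Lions   C     NaN
5    30   Lions   F     NaN
6    31  Sharks   F     NaN
add column points_x5 = t['points'] * 5:
   mins    team pos  points  points_x5
0    16  Wolves   C     NaN        NaN
1    29   Bears   D     9.0       45.0
2    17  Sharks   G     4.0       20.0
3     0   Lions   D     9.0       45.0
4    48   Lions   C     NaN        NaN
5    30   Lions   F     NaN        NaN
6    31  Sharks   F     NaN        NaN

24.4285714286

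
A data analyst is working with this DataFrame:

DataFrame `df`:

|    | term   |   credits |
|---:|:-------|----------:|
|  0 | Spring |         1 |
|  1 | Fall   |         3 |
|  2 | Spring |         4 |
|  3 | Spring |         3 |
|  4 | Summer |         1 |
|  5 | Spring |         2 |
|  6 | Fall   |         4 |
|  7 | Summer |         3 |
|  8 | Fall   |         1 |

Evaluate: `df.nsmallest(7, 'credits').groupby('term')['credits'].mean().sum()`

6.0

take 7 rows with smallest credits:
     term  credits
0  Spring        1
4  Summer        1
8    Fall        1
5  Spring        2
1    Fall        3
3  Spring        3
7  Summer        3
group by term, mean of credits:
term
Fall      2.0
Spring    2.0
Summer    2.0
Name: credits, dtype: float64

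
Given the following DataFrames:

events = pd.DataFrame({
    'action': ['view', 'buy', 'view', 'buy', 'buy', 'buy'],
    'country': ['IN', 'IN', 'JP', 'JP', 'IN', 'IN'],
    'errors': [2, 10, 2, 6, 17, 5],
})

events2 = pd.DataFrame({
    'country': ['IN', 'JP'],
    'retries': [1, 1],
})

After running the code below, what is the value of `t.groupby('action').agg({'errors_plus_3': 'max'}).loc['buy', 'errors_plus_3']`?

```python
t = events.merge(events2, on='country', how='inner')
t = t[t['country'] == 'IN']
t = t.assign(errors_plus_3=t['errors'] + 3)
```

merge on 'country' (how='inner') → 6 rows:
  action country  errors  retries
0   view      IN       2        1
1    buy      IN      10        1
2   view      JP       2        1
3    buy      JP       6        1
4    buy      IN      17        1
5    buy      IN       5        1
filter rows where country == 'IN':
  action country  errors  retries
0   view      IN       2        1
1    buy      IN      10        1
4    buy      IN      17        1
5    buy      IN       5        1
add column errors_plus_3 = t['errors'] + 3:
  action country  errors  retries  errors_plus_3
0   view      IN       2        1              5
1    buy      IN      10        1             13
4    buy      IN      17        1             20
5    buy      IN       5        1              8
group by action, max of errors_plus_3:
        errors_plus_3
action               
buy                20
view                5
Then the value at row 'buy', column 'errors_plus_3': 20

20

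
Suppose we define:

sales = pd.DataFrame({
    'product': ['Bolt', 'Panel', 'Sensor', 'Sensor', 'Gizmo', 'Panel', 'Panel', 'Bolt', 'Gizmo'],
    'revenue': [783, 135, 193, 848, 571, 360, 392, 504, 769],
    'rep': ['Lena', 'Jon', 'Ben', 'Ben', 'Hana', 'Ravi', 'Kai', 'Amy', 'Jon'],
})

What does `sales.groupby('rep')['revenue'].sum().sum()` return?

group by rep, sum of revenue:
rep
Amy      504
Ben     1041
Hana     571
Jon      904
Kai      392
Lena     783
Ravi     360
Name: revenue, dtype: int64
sum of the resulting series → 4555

4555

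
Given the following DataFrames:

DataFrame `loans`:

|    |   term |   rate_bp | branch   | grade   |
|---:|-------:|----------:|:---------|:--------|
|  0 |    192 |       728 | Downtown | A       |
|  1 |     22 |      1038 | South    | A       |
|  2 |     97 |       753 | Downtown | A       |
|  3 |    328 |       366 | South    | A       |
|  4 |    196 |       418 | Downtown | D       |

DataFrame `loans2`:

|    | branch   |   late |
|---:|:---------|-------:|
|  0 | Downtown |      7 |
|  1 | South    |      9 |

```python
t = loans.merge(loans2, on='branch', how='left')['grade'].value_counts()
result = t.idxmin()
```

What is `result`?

D

merge on 'branch' (how='left') → 5 rows:
   term  rate_bp    branch grade  late
0   192      728  Downtown     A     7
1    22     1038     South     A     9
2    97      753  Downtown     A     7
3   328      366     South     A     9
4   196      418  Downtown     D     7
value_counts of grade:
grade
A    4
D    1
Name: count, dtype: int64
The label with the smallest value is D.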